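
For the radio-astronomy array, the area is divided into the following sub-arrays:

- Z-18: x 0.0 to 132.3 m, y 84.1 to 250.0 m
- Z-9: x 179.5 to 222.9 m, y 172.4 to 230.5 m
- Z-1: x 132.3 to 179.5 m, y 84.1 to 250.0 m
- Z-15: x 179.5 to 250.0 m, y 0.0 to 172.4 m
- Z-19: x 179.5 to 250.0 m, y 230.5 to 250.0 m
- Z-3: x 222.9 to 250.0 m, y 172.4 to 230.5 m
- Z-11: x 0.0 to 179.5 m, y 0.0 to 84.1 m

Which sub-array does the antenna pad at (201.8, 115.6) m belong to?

Z-15

The point has x = 201.8 and y = 115.6.
Only Z-15 satisfies 179.5 ≤ x ≤ 250.0 and 0.0 ≤ y ≤ 172.4.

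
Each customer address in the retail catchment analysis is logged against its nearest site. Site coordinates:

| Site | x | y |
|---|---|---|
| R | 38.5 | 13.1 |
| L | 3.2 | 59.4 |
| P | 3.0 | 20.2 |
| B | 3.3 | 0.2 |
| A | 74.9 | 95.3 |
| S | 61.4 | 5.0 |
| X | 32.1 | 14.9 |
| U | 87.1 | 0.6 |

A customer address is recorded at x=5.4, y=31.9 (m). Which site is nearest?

Squared distances to each site:
R: 1449.050; L: 761.090; P: 142.650; B: 1009.300; A: 8849.810; S: 3859.610; X: 1001.890; U: 7654.580.
Minimum at P.

P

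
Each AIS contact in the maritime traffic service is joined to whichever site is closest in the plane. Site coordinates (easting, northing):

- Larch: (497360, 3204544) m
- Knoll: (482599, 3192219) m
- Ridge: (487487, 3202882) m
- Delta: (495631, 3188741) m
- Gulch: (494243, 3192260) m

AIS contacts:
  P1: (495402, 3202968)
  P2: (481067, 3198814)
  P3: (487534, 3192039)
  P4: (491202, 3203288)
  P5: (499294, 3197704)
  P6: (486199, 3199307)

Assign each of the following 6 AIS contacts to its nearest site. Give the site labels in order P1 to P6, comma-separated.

Larch, Knoll, Knoll, Ridge, Larch, Ridge

P1 → Larch (d²=6317540.00)
P2 → Knoll (d²=45841049.00)
P3 → Knoll (d²=24386625.00)
P4 → Ridge (d²=13966061.00)
P5 → Larch (d²=50525956.00)
P6 → Ridge (d²=14439569.00)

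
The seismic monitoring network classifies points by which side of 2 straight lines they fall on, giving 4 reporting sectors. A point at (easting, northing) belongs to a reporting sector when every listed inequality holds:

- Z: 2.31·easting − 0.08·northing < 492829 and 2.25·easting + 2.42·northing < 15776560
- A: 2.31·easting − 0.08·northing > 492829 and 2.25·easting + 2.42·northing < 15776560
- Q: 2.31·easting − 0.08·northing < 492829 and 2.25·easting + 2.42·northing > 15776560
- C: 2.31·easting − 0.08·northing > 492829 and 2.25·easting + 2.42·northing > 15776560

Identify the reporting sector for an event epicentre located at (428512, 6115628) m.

A

2.31·428512 − 0.08·6115628 = 500612.480, which is > 492829
2.25·428512 + 2.42·6115628 = 15763971.760, which is < 15776560
This sign pattern matches A.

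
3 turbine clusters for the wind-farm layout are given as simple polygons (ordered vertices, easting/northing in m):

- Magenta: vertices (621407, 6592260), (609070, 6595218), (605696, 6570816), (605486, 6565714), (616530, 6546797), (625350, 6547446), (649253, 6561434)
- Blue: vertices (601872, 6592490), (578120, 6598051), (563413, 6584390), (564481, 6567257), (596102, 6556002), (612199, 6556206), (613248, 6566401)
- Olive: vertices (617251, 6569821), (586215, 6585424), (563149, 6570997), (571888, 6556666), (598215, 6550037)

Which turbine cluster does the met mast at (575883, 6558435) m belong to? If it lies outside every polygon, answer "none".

Olive

Cast a ray rightward from (575883, 6558435). For each polygon, the edges (by vertex number in listed order) whose endpoints lie on opposite sides of northing = 6558435, where each meets that height, and whether that is right or left of the point:
Magenta: 4–5 at easting≈609735.6 (right), 6–7 at easting≈644128.2 (right) → 2 crossings.
Blue: 4–5 at easting≈589266.5 (right), 6–7 at easting≈612428.3 (right) → 2 crossings.
Olive: 3–4 at easting≈570809.3 (left), 5–1 at easting≈606295.5 (right) → 1 crossing.
Only Olive has an odd count, so the point is inside Olive.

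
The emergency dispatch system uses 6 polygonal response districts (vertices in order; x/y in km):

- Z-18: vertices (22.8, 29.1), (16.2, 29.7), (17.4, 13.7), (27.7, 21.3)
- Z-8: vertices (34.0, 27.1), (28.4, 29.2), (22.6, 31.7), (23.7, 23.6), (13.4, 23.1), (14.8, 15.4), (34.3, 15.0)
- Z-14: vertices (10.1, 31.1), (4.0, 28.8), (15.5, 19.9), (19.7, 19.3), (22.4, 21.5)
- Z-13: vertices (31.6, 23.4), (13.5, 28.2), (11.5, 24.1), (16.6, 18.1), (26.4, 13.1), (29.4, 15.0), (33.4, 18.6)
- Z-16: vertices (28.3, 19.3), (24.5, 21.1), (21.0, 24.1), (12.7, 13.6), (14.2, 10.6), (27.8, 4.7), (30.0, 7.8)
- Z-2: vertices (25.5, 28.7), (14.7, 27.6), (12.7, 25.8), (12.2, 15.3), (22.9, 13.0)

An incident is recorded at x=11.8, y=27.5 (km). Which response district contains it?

Cast a ray rightward from (11.8, 27.5). For each polygon, the edges (by vertex number in listed order) whose endpoints lie on opposite sides of y = 27.5, where each meets that height, and whether that is right or left of the point:
Z-18: 2–3 at x≈16.36 (right), 4–1 at x≈23.81 (right) → 2 crossings.
Z-8: 1–2 at x≈32.93 (right), 3–4 at x≈23.17 (right) → 2 crossings.
Z-14: 2–3 at x≈5.68 (left), 5–1 at x≈14.71 (right) → 1 crossing.
Z-13: 1–2 at x≈16.14 (right), 2–3 at x≈13.16 (right) → 2 crossings.
Z-16: no edge straddles that height → 0 crossings.
Z-2: 2–3 at x≈14.59 (right), 5–1 at x≈25.30 (right) → 2 crossings.
Only Z-14 has an odd count, so the point is inside Z-14.

Z-14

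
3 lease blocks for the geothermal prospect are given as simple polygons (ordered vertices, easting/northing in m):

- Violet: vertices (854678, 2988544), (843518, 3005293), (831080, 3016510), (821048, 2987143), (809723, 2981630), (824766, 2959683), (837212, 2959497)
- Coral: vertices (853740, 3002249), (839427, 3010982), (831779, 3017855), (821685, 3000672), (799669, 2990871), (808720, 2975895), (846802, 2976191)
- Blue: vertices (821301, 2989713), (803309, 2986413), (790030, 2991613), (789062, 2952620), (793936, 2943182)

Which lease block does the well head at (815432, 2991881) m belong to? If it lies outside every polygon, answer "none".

Coral

Cast a ray rightward from (815432, 2991881). For each polygon, the edges (by vertex number in listed order) whose endpoints lie on opposite sides of northing = 2991881, where each meets that height, and whether that is right or left of the point:
Violet: 1–2 at easting≈852454.5 (right), 3–4 at easting≈822666.5 (right) → 2 crossings.
Coral: 4–5 at easting≈801937.8 (left), 7–1 at easting≈850979.5 (right) → 1 crossing.
Blue: no edge straddles that height → 0 crossings.
Only Coral has an odd count, so the point is inside Coral.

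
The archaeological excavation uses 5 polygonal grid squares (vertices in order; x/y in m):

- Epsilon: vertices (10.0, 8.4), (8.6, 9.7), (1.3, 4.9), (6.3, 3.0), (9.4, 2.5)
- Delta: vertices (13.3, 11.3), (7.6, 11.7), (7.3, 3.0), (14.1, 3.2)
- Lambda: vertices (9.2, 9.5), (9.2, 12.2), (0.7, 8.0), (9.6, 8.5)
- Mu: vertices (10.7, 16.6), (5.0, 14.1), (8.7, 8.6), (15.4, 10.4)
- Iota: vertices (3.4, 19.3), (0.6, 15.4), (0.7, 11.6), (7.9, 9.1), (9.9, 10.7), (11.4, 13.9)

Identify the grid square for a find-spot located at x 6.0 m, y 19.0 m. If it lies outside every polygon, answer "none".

none

Cast a ray rightward from (6.0, 19.0). For each polygon, the edges (by vertex number in listed order) whose endpoints lie on opposite sides of y = 19.0, where each meets that height, and whether that is right or left of the point:
Epsilon: no edge straddles that height → 0 crossings.
Delta: no edge straddles that height → 0 crossings.
Lambda: no edge straddles that height → 0 crossings.
Mu: no edge straddles that height → 0 crossings.
Iota: 1–2 at x≈3.18 (left), 6–1 at x≈3.84 (left) → 0 crossings.
All counts are even, so the point lies outside every listed polygon.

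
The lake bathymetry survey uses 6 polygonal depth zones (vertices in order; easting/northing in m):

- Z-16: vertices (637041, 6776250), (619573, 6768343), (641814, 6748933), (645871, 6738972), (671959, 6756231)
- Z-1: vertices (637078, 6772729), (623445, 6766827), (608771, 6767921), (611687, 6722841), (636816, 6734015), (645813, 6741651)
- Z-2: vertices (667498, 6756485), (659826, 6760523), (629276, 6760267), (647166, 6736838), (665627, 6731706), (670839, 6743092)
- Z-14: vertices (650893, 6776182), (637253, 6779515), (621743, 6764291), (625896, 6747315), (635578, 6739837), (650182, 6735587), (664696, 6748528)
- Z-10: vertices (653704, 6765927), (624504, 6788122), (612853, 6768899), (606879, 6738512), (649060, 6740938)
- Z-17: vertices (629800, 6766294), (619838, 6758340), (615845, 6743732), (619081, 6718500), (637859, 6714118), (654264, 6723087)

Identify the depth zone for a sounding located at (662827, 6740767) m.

Z-2

Cast a ray rightward from (662827, 6740767). For each polygon, the edges (by vertex number in listed order) whose endpoints lie on opposite sides of northing = 6740767, where each meets that height, and whether that is right or left of the point:
Z-16: 3–4 at easting≈645139.9 (left), 4–5 at easting≈648584.2 (left) → 0 crossings.
Z-1: 3–4 at easting≈610527.5 (left), 5–6 at easting≈644771.4 (left) → 0 crossings.
Z-2: 3–4 at easting≈644165.9 (left), 5–6 at easting≈669774.7 (right) → 1 crossing.
Z-14: 4–5 at easting≈634373.9 (left), 6–7 at easting≈655991.6 (left) → 0 crossings.
Z-10: 3–4 at easting≈607322.3 (left), 4–5 at easting≈646086.8 (left) → 0 crossings.
Z-17: 3–4 at easting≈616225.3 (left), 6–1 at easting≈644253.5 (left) → 0 crossings.
Only Z-2 has an odd count, so the point is inside Z-2.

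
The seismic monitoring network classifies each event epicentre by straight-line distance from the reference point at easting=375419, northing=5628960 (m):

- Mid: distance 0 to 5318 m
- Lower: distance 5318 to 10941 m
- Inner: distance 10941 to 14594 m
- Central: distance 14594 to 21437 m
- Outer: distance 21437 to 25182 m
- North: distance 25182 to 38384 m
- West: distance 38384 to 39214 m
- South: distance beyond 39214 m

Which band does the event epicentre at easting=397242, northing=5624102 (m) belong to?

Outer

Distance = √((397242−375419)² + (5624102−5628960)²) = √(476243329.000 + 23600164.000) = 22357.180 m.
21437 ≤ 22357.180 < 25182 → Outer.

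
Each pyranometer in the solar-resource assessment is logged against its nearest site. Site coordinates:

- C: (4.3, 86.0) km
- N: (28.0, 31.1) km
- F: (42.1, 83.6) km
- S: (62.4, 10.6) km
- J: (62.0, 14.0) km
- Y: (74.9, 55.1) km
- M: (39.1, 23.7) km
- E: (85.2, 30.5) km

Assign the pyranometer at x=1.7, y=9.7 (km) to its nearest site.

Squared distances to each site:
C: 5828.450; N: 1149.650; F: 7093.370; S: 3685.300; J: 3654.580; Y: 7419.400; M: 1594.760; E: 7404.890.
Minimum at N.

N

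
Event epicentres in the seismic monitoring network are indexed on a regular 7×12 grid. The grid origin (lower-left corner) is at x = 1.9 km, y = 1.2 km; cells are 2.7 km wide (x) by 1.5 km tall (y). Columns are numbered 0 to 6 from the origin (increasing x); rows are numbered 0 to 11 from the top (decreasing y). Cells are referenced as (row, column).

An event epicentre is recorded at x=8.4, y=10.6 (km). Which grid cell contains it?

(5, 2)

Column index: ⌊(8.4 − 1.9) / 2.7⌋ = ⌊2.407⌋ = 2
Row offset from origin: ⌊(10.6 − 1.2) / 1.5⌋ = ⌊6.267⌋ = 6 → row 5 (counted from top)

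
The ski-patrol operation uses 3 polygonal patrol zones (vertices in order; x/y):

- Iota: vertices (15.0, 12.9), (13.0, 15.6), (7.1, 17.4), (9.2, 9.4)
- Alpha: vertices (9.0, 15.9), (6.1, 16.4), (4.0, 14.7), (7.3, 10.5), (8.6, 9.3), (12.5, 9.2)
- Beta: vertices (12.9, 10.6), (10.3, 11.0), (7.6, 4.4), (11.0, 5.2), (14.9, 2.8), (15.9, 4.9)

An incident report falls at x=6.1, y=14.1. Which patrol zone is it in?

Cast a ray rightward from (6.1, 14.1). For each polygon, the edges (by vertex number in listed order) whose endpoints lie on opposite sides of y = 14.1, where each meets that height, and whether that is right or left of the point:
Iota: 1–2 at x≈14.11 (right), 3–4 at x≈7.97 (right) → 2 crossings.
Alpha: 3–4 at x≈4.47 (left), 6–1 at x≈9.94 (right) → 1 crossing.
Beta: no edge straddles that height → 0 crossings.
Only Alpha has an odd count, so the point is inside Alpha.

Alpha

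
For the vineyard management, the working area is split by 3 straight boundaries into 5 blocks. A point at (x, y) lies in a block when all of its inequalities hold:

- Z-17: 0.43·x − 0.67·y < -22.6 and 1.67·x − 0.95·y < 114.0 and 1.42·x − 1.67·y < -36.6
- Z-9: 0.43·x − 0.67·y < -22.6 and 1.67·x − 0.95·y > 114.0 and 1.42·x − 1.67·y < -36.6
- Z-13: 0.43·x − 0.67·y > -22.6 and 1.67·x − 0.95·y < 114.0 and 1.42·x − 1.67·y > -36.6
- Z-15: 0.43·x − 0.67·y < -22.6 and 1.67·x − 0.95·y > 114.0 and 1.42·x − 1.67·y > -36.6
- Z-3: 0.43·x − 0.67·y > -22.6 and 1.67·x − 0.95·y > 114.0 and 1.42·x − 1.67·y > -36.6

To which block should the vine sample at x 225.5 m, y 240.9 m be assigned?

0.43·225.5 − 0.67·240.9 = -64.438, which is < -22.6
1.67·225.5 − 0.95·240.9 = 147.730, which is > 114.0
1.42·225.5 − 1.67·240.9 = -82.093, which is < -36.6
This sign pattern matches Z-9.

Z-9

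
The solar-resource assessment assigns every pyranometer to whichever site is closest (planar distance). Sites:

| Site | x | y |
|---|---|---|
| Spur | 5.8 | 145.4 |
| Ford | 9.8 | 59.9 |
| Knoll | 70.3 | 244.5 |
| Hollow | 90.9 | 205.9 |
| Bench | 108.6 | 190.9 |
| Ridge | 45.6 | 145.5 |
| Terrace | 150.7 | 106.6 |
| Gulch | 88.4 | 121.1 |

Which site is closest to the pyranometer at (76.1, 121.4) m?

Squared distances to each site:
Spur: 5518.090; Ford: 8177.940; Knoll: 15187.250; Hollow: 7359.290; Bench: 5886.500; Ridge: 1511.060; Terrace: 5784.200; Gulch: 151.380.
Minimum at Gulch.

Gulch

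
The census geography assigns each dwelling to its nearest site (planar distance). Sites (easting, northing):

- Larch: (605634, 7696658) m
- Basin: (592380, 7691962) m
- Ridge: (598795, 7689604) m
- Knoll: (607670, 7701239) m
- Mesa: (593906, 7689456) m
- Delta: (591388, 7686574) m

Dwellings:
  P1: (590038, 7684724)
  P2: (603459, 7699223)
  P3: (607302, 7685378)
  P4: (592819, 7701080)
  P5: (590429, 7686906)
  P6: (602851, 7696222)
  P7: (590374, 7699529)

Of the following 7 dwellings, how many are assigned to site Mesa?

0

P1 → Delta
P2 → Larch
P3 → Ridge
P4 → Basin
P5 → Delta
P6 → Larch
P7 → Basin
0 of the 7 go to Mesa.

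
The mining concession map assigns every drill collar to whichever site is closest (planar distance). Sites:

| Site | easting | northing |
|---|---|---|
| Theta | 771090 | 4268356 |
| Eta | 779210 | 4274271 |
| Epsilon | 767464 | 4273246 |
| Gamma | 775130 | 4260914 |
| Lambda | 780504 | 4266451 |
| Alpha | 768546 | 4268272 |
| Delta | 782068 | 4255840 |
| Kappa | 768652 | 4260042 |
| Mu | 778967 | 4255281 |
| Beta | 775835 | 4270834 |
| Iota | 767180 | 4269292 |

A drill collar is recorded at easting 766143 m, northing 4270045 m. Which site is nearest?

Squared distances to each site:
Theta: 27325530.000; Eta: 188605565.000; Epsilon: 11991442.000; Gamma: 164141330.000; Lambda: 219155157.000; Alpha: 8917938.000; Delta: 455387650.000; Kappa: 106355090.000; Mu: 382430672.000; Beta: 94557385.000; Iota: 1642378.000.
Minimum at Iota.

Iota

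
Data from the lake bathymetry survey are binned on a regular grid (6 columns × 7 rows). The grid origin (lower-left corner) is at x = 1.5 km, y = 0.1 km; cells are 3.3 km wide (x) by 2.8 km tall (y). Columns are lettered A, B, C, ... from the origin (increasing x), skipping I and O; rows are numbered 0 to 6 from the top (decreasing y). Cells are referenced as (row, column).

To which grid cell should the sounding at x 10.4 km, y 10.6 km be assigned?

(3, C)

Column index: ⌊(10.4 − 1.5) / 3.3⌋ = ⌊2.697⌋ = 2 → column C
Row offset from origin: ⌊(10.6 − 0.1) / 2.8⌋ = ⌊3.750⌋ = 3 → row 3 (counted from top)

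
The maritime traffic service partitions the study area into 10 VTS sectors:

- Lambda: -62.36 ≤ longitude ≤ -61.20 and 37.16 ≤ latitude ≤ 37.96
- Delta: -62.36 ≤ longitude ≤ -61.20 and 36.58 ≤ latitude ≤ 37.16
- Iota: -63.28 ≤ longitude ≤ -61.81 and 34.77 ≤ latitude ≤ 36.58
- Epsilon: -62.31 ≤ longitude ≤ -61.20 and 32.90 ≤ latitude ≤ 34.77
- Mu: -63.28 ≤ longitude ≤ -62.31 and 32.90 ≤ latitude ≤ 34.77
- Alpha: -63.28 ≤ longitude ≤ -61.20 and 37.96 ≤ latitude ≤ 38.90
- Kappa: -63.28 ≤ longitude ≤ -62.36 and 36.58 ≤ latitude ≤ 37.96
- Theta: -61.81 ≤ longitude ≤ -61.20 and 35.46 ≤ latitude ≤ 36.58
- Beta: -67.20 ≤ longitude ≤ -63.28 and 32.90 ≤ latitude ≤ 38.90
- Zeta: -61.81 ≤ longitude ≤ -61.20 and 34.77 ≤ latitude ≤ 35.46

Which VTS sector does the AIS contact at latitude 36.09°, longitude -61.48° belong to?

The point has longitude = -61.48 and latitude = 36.09.
Only Theta satisfies -61.81 ≤ longitude ≤ -61.20 and 35.46 ≤ latitude ≤ 36.58.

Theta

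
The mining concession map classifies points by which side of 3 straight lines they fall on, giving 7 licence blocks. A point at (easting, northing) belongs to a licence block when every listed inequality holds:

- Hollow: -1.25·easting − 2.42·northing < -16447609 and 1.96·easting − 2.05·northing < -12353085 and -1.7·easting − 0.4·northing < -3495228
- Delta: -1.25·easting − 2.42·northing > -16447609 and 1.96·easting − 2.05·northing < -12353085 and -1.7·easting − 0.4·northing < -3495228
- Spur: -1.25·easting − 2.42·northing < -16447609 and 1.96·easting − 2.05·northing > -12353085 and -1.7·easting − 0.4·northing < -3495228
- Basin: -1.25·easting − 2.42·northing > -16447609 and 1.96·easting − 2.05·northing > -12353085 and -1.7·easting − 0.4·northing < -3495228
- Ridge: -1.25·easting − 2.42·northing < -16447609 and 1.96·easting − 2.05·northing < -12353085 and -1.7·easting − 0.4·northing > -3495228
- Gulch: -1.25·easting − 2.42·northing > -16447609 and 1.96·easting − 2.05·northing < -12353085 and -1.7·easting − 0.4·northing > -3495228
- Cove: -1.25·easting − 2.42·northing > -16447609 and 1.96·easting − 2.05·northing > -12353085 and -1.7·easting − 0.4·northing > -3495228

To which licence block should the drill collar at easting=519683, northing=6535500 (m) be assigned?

-1.25·519683 − 2.42·6535500 = -16465513.750, which is < -16447609
1.96·519683 − 2.05·6535500 = -12379196.320, which is < -12353085
-1.7·519683 − 0.4·6535500 = -3497661.100, which is < -3495228
This sign pattern matches Hollow.

Hollow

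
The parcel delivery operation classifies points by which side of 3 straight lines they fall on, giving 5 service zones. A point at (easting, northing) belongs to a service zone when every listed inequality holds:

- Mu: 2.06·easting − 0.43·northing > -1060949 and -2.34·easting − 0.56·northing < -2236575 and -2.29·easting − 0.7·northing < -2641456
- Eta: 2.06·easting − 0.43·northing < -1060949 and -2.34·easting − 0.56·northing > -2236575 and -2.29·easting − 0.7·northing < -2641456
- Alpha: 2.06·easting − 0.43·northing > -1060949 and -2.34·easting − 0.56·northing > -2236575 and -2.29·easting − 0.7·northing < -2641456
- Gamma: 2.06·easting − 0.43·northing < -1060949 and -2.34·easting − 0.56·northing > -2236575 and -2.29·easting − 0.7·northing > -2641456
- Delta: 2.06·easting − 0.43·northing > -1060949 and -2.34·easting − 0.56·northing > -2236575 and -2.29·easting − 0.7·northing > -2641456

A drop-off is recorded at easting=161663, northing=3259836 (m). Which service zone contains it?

Eta

2.06·161663 − 0.43·3259836 = -1068703.700, which is < -1060949
-2.34·161663 − 0.56·3259836 = -2203799.580, which is > -2236575
-2.29·161663 − 0.7·3259836 = -2652093.470, which is < -2641456
This sign pattern matches Eta.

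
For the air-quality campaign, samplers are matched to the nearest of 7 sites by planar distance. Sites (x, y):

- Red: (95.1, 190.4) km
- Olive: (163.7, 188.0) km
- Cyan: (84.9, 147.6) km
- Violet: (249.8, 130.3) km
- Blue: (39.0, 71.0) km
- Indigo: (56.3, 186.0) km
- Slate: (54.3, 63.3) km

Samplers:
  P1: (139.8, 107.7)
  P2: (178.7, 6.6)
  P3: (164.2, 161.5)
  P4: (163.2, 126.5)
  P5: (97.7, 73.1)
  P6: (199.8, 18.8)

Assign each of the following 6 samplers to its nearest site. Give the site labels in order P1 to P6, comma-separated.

Cyan, Slate, Olive, Olive, Slate, Violet

P1 → Cyan (d²=4606.02)
P2 → Slate (d²=18690.25)
P3 → Olive (d²=702.50)
P4 → Olive (d²=3782.50)
P5 → Slate (d²=1979.60)
P6 → Violet (d²=14932.25)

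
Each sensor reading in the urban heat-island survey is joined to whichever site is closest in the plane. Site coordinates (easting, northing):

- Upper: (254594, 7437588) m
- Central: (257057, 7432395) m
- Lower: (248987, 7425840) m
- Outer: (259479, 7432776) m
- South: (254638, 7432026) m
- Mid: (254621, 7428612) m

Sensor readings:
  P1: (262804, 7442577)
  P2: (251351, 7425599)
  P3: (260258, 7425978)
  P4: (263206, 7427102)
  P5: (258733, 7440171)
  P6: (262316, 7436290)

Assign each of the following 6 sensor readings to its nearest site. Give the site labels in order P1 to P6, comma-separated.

P1 → Upper (d²=92294221.00)
P2 → Lower (d²=5646577.00)
P3 → Mid (d²=38713725.00)
P4 → Outer (d²=46084805.00)
P5 → Upper (d²=23803210.00)
P6 → Outer (d²=20396765.00)

Upper, Lower, Mid, Outer, Upper, Outer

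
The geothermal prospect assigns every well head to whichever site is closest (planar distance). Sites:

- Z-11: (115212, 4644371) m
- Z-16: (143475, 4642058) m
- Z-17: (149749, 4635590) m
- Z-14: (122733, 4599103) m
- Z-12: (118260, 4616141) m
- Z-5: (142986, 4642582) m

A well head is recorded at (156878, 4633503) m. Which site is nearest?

Squared distances to each site:
Z-11: 1854168980.000; Z-16: 252828434.000; Z-17: 55178210.000; Z-14: 2349241025.000; Z-12: 1792788968.000; Z-5: 275415905.000.
Minimum at Z-17.

Z-17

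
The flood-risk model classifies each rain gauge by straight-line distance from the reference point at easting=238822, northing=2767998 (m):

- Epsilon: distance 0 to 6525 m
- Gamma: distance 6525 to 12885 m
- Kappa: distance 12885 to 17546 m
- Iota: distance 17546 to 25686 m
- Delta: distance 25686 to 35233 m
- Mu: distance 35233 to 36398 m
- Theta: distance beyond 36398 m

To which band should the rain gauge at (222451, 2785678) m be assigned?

Distance = √((222451−238822)² + (2785678−2767998)²) = √(268009641.000 + 312582400.000) = 24095.478 m.
17546 ≤ 24095.478 < 25686 → Iota.

Iota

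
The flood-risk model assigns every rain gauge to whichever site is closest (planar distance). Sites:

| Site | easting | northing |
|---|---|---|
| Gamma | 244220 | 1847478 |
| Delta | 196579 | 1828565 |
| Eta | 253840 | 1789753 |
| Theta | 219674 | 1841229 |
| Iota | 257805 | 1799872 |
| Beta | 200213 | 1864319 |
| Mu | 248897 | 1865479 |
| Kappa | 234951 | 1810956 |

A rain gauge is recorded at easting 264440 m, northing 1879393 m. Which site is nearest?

Squared distances to each site:
Gamma: 1427415625.000; Delta: 7188600905.000; Eta: 8147689600.000; Theta: 3460485652.000; Iota: 6367612666.000; Beta: 4352333005.000; Mu: 435184245.000; Kappa: 5553224090.000.
Minimum at Mu.

Mu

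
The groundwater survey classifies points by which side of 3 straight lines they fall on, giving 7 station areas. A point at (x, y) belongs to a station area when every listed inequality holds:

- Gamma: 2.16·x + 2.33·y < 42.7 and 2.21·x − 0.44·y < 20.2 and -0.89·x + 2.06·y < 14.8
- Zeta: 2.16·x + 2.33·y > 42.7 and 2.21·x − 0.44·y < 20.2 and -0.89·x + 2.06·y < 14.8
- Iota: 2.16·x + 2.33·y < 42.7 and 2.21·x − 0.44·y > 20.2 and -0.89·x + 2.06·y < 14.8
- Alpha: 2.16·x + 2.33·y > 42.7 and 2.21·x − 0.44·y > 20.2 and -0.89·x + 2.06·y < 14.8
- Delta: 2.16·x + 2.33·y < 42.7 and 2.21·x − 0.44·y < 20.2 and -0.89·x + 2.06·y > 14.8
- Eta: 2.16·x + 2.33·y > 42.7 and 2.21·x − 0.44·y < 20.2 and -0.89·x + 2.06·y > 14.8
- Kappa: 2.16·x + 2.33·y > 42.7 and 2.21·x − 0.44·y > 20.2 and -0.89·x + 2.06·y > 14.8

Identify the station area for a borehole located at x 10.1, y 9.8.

2.16·10.1 + 2.33·9.8 = 44.650, which is > 42.7
2.21·10.1 − 0.44·9.8 = 18.009, which is < 20.2
-0.89·10.1 + 2.06·9.8 = 11.199, which is < 14.8
This sign pattern matches Zeta.

Zeta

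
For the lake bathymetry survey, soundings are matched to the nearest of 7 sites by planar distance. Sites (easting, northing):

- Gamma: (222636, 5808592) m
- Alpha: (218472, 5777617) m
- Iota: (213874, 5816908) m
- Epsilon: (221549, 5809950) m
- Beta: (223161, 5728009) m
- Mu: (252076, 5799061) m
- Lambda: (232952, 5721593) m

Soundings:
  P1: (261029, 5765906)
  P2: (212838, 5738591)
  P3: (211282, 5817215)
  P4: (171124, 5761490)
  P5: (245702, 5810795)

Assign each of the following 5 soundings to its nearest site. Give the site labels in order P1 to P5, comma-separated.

P1 → Mu (d²=1179410234.00)
P2 → Beta (d²=218543053.00)
P3 → Iota (d²=6812713.00)
P4 → Alpha (d²=2501913233.00)
P5 → Mu (d²=178314632.00)

Mu, Beta, Iota, Alpha, Mu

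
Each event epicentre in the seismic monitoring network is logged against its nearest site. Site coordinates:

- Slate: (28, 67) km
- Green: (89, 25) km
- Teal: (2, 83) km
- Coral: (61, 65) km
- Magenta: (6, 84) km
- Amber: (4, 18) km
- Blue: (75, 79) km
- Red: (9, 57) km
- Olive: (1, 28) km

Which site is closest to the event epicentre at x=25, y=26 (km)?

Squared distances to each site:
Slate: 1690.000; Green: 4097.000; Teal: 3778.000; Coral: 2817.000; Magenta: 3725.000; Amber: 505.000; Blue: 5309.000; Red: 1217.000; Olive: 580.000.
Minimum at Amber.

Amber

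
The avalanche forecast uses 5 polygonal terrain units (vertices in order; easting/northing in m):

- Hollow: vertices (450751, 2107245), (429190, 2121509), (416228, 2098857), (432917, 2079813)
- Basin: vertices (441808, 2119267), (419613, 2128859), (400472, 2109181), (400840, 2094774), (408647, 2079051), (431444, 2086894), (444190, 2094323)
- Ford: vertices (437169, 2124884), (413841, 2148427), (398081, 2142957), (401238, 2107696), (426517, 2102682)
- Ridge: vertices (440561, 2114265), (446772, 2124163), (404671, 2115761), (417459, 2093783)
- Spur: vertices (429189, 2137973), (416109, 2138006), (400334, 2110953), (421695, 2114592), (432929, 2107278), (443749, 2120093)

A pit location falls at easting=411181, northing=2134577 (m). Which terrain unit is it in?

Cast a ray rightward from (411181, 2134577). For each polygon, the edges (by vertex number in listed order) whose endpoints lie on opposite sides of northing = 2134577, where each meets that height, and whether that is right or left of the point:
Hollow: no edge straddles that height → 0 crossings.
Basin: no edge straddles that height → 0 crossings.
Ford: 1–2 at easting≈427564.5 (right), 3–4 at easting≈398831.3 (left) → 1 crossing.
Ridge: no edge straddles that height → 0 crossings.
Spur: 2–3 at easting≈414109.5 (right), 6–1 at easting≈431954.4 (right) → 2 crossings.
Only Ford has an odd count, so the point is inside Ford.

Ford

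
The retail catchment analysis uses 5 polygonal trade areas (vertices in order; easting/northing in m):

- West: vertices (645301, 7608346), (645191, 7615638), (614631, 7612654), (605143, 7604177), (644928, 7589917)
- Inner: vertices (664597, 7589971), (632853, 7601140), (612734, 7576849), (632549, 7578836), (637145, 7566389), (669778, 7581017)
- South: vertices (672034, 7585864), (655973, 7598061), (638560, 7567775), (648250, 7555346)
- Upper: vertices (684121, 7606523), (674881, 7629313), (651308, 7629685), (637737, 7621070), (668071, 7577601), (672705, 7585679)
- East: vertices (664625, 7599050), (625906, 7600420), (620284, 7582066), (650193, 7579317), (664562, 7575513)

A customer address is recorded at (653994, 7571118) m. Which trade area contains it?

Cast a ray rightward from (653994, 7571118). For each polygon, the edges (by vertex number in listed order) whose endpoints lie on opposite sides of northing = 7571118, where each meets that height, and whether that is right or left of the point:
West: no edge straddles that height → 0 crossings.
Inner: 4–5 at easting≈635398.8 (left), 5–6 at easting≈647694.7 (left) → 0 crossings.
South: 2–3 at easting≈640482.1 (left), 4–1 at easting≈660541.8 (right) → 1 crossing.
Upper: no edge straddles that height → 0 crossings.
East: no edge straddles that height → 0 crossings.
Only South has an odd count, so the point is inside South.

South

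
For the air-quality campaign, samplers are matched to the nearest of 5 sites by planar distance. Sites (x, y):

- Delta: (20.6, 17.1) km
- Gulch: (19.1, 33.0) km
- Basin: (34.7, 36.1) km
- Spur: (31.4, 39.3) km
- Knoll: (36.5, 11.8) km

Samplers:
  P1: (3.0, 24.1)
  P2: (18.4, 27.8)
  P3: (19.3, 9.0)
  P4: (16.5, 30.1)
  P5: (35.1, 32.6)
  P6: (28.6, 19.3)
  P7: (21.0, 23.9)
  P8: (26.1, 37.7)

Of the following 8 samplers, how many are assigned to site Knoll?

0

P1 → Gulch
P2 → Gulch
P3 → Delta
P4 → Gulch
P5 → Basin
P6 → Delta
P7 → Delta
P8 → Spur
0 of the 8 go to Knoll.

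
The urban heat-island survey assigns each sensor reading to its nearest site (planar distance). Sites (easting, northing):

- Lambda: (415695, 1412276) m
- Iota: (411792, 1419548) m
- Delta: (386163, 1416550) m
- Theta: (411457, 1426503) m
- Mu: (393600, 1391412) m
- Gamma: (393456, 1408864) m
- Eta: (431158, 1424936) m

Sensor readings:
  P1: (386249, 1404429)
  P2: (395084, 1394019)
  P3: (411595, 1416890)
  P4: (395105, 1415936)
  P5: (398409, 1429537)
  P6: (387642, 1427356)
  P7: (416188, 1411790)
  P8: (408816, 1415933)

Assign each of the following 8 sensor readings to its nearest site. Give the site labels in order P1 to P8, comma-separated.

P1 → Gamma (d²=71610074.00)
P2 → Mu (d²=8998705.00)
P3 → Iota (d²=7103773.00)
P4 → Gamma (d²=52732385.00)
P5 → Theta (d²=179455460.00)
P6 → Delta (d²=118957077.00)
P7 → Lambda (d²=479245.00)
P8 → Iota (d²=21924801.00)

Gamma, Mu, Iota, Gamma, Theta, Delta, Lambda, Iota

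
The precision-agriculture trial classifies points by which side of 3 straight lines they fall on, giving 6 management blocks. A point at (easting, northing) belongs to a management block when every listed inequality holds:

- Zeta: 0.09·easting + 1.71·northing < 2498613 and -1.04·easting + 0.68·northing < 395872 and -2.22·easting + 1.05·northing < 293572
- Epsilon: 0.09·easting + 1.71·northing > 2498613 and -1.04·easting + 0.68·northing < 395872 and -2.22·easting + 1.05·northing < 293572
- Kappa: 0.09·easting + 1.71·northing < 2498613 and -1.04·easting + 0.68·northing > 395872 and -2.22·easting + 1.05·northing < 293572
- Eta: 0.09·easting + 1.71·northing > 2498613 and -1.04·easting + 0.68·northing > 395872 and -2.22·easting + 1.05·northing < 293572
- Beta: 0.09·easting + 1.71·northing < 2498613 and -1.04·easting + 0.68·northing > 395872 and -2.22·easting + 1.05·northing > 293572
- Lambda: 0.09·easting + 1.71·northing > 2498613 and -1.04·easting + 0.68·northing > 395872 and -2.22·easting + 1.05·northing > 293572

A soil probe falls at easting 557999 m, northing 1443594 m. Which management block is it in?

Eta

0.09·557999 + 1.71·1443594 = 2518765.650, which is > 2498613
-1.04·557999 + 0.68·1443594 = 401324.960, which is > 395872
-2.22·557999 + 1.05·1443594 = 277015.920, which is < 293572
This sign pattern matches Eta.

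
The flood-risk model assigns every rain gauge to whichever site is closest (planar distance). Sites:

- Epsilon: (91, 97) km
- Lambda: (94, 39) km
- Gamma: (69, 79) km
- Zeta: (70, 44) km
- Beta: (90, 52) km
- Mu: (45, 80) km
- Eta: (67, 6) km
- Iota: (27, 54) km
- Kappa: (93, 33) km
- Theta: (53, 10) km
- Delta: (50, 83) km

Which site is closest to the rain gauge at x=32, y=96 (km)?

Squared distances to each site:
Epsilon: 3482.000; Lambda: 7093.000; Gamma: 1658.000; Zeta: 4148.000; Beta: 5300.000; Mu: 425.000; Eta: 9325.000; Iota: 1789.000; Kappa: 7690.000; Theta: 7837.000; Delta: 493.000.
Minimum at Mu.

Mu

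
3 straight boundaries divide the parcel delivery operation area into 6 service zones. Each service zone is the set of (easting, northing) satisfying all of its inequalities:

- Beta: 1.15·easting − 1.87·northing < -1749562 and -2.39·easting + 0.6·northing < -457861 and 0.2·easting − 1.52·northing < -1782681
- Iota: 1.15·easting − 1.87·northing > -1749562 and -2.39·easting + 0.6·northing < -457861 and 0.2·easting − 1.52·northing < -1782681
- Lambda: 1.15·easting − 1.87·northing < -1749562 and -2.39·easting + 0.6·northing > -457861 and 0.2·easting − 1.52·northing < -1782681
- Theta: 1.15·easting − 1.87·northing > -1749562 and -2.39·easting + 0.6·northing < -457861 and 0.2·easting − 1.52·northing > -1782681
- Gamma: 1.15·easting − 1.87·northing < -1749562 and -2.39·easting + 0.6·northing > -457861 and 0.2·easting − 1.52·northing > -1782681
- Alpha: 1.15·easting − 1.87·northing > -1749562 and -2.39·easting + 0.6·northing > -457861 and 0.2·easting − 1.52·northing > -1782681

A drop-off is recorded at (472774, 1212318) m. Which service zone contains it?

1.15·472774 − 1.87·1212318 = -1723344.560, which is > -1749562
-2.39·472774 + 0.6·1212318 = -402539.060, which is > -457861
0.2·472774 − 1.52·1212318 = -1748168.560, which is > -1782681
This sign pattern matches Alpha.

Alpha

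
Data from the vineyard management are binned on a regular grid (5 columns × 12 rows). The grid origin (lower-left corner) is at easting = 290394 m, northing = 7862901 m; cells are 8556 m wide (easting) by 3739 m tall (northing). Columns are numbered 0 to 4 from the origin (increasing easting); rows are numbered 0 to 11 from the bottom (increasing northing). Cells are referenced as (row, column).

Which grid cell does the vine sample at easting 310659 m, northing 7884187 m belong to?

Column index: ⌊(310659 − 290394) / 8556⌋ = ⌊2.369⌋ = 2
Row offset from origin: ⌊(7884187 − 7862901) / 3739⌋ = ⌊5.693⌋ = 5 → row 5

(5, 2)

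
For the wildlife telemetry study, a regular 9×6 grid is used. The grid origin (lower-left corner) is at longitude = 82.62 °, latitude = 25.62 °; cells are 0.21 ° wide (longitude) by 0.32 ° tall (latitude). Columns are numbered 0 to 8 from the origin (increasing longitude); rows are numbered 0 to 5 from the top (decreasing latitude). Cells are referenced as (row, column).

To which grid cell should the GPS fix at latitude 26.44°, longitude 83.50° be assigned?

Column index: ⌊(83.50 − 82.62) / 0.21⌋ = ⌊4.190⌋ = 4
Row offset from origin: ⌊(26.44 − 25.62) / 0.32⌋ = ⌊2.563⌋ = 2 → row 3 (counted from top)

(3, 4)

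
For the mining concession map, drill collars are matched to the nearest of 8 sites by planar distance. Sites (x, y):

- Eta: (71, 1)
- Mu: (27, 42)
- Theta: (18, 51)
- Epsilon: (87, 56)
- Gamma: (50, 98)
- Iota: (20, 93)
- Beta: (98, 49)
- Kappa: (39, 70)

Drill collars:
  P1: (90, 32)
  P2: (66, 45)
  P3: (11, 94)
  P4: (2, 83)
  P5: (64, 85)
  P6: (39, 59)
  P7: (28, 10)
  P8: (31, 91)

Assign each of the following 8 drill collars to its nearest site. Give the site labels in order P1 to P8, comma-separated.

Beta, Epsilon, Iota, Iota, Gamma, Kappa, Mu, Iota

P1 → Beta (d²=353.00)
P2 → Epsilon (d²=562.00)
P3 → Iota (d²=82.00)
P4 → Iota (d²=424.00)
P5 → Gamma (d²=365.00)
P6 → Kappa (d²=121.00)
P7 → Mu (d²=1025.00)
P8 → Iota (d²=125.00)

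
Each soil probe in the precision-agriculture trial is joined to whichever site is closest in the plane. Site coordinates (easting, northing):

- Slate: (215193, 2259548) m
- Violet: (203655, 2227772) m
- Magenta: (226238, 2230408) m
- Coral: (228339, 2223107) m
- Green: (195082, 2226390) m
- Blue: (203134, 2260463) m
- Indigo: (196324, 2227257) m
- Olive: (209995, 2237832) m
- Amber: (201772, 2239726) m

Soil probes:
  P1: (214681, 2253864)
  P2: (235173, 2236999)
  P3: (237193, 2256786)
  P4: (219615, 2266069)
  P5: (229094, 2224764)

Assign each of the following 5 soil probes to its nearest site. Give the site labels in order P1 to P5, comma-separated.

Slate, Magenta, Slate, Slate, Coral

P1 → Slate (d²=32570000.00)
P2 → Magenta (d²=123275506.00)
P3 → Slate (d²=491628644.00)
P4 → Slate (d²=62077525.00)
P5 → Coral (d²=3315674.00)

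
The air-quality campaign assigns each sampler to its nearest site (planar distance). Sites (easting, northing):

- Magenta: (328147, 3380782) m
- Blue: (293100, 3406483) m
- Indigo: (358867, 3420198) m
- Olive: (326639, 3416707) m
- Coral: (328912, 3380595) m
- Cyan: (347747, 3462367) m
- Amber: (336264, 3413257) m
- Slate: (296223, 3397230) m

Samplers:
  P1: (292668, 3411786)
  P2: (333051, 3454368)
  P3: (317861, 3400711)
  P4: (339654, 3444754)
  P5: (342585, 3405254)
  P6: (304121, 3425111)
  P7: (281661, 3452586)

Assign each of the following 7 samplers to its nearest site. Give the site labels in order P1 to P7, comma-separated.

Blue, Cyan, Olive, Cyan, Amber, Blue, Blue

P1 → Blue (d²=28308433.00)
P2 → Cyan (d²=279956417.00)
P3 → Olive (d²=332925300.00)
P4 → Cyan (d²=375714418.00)
P5 → Amber (d²=104003050.00)
P6 → Blue (d²=468464825.00)
P7 → Blue (d²=2256337330.00)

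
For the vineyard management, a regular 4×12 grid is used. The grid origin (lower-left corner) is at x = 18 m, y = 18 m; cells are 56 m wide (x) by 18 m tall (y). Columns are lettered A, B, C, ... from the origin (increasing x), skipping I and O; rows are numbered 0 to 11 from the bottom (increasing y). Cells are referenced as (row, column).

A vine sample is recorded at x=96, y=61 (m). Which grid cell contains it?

(2, B)

Column index: ⌊(96 − 18) / 56⌋ = ⌊1.393⌋ = 1 → column B
Row offset from origin: ⌊(61 − 18) / 18⌋ = ⌊2.389⌋ = 2 → row 2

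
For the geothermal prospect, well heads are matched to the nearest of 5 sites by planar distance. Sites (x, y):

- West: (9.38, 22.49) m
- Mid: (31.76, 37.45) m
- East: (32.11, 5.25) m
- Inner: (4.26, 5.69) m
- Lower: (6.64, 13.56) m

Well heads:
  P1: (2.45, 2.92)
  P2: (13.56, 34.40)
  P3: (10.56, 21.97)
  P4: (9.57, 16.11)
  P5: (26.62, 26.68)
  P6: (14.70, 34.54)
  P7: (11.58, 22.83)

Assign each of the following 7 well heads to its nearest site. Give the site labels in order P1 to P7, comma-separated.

Inner, West, West, Lower, Mid, West, West

P1 → Inner (d²=10.95)
P2 → West (d²=159.32)
P3 → West (d²=1.66)
P4 → Lower (d²=15.09)
P5 → Mid (d²=142.41)
P6 → West (d²=173.50)
P7 → West (d²=4.96)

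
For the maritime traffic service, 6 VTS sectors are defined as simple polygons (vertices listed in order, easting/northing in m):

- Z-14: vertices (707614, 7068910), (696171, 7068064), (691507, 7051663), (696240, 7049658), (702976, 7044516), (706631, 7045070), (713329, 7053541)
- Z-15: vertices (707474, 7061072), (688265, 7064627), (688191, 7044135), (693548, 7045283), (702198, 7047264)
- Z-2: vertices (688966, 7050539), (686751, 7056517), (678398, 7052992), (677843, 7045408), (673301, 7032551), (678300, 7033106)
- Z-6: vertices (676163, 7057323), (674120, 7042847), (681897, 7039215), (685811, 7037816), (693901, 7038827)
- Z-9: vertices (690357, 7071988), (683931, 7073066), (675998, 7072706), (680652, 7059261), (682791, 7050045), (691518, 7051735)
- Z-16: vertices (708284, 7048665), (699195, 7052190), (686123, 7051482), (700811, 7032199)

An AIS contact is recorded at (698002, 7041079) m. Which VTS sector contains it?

Cast a ray rightward from (698002, 7041079). For each polygon, the edges (by vertex number in listed order) whose endpoints lie on opposite sides of northing = 7041079, where each meets that height, and whether that is right or left of the point:
Z-14: no edge straddles that height → 0 crossings.
Z-15: no edge straddles that height → 0 crossings.
Z-2: 4–5 at easting≈676313.7 (left), 6–1 at easting≈683178.1 (left) → 0 crossings.
Z-6: 2–3 at easting≈677905.7 (left), 5–1 at easting≈691741.3 (left) → 0 crossings.
Z-9: no edge straddles that height → 0 crossings.
Z-16: 3–4 at easting≈694047.0 (left), 4–1 at easting≈704841.1 (right) → 1 crossing.
Only Z-16 has an odd count, so the point is inside Z-16.

Z-16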